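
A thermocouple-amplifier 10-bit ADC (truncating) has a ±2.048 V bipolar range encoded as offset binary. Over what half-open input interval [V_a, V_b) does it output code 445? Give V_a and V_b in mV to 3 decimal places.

[-268.000 mV, -264.000 mV)

LSB = 4.096/2^10 = 4.000 mV.
V_a = V_low + 445·LSB = -0.268 V; V_b = V_low + 446·LSB = -0.264 V.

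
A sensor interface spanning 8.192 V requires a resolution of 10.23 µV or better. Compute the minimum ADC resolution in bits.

Number of steps required ≥ 8.192 V / 10.23 µV = 800782.01.
Need 2^N ≥ 800782.01; 2^19 = 524288, 2^20 = 1048576.
Minimum N = 20.

20 bits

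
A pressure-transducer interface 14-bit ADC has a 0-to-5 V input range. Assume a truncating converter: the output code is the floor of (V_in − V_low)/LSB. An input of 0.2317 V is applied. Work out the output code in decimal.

code 759

With 16384 levels over 5 V, one step is 305.18 µV.
(0.2317 − 0) / 0.000305176 = 759.235 LSBs.
So the output code is 759.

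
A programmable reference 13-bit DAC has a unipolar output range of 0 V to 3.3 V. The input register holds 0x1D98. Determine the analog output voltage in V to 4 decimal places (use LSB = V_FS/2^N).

LSB = 3.3 V / 2^13 = 402.83 µV.
Code 0x1D98 = 7576 decimal.
V_out = 0 + 7576 × 0.000402832 V = 3.05186 V.

3.0519 V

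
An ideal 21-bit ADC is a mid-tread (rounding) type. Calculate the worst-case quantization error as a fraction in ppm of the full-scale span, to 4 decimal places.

0.2384 ppm

Rounding → worst-case error = ½ LSB = V_FS/2^22, so 1e+06/4194304 = 0.238419 ppm of full scale.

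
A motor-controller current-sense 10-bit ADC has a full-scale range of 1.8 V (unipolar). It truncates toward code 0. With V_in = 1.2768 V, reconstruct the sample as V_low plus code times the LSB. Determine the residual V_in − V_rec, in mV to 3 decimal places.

0.628 mV

One LSB is 1.8 V / 1024 = 1.758 mV.
Scaled input = 726.3573 LSBs, so code = 726.
Code 726 maps back to 0 + 726×0.00175781 V = 1.2761719 V.
Difference: 0.000628125 V → 0.628 mV.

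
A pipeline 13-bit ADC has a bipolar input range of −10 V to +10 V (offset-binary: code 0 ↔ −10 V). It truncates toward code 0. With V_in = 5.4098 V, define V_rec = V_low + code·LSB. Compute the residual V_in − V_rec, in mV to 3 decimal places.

One LSB is 20 V / 8192 = 2.441 mV.
(V_in − V_low)/LSB = (5.4098 − (−10))/0.00244141 = 6311.8541 → code 6311 (floor).
Code 6311 maps back to (−10) + 6311×0.00244141 V = 5.4077148 V.
V_in − V_rec = 0.00208516 V = 2.085 mV.

2.085 mV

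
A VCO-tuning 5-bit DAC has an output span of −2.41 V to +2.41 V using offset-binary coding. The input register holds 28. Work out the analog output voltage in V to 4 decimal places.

1.8075 V

LSB = 4.82 V / 2^5 = 150.625 mV.
V_out = (−2.41) + 28 × 0.150625 V = 1.8075 V.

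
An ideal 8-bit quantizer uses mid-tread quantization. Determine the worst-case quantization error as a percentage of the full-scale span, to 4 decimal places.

Rounding → worst-case error = ½ LSB = V_FS/2^9, so 100/512 = 0.195312 % of full scale.

0.1953 %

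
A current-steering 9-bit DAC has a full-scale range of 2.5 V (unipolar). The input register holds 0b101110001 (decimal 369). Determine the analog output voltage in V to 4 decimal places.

1.8018 V

LSB = 2.5 V / 2^9 = 4.883 mV.
Code 0b101110001 = 369 decimal.
V_out = 0 + 369 × 0.00488281 V = 1.80176 V.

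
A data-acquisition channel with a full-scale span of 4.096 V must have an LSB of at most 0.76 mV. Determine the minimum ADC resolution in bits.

13 bits

Number of steps required ≥ 4.096 V / 0.76 mV = 5389.47.
Need 2^N ≥ 5389.47; 2^12 = 4096, 2^13 = 8192.
Minimum N = 13.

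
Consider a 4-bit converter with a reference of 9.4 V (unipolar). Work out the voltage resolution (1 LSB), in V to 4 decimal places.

0.5875 V

Full-scale span = 9.4 V.
LSB = 9.4 / 2^4 = 9.4 / 16 = 0.5875 V = 0.5875 V.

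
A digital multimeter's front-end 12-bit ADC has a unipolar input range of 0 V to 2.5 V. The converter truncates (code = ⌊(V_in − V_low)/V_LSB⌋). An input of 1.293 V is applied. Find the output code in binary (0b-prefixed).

code 0b100001000110 (decimal 2118)

With 4096 levels over 2.5 V, one step is 0.610 mV.
Input sits at 2118.451 steps above V_low.
So the output code is 2118.
In binary (0b-prefixed): 0b100001000110.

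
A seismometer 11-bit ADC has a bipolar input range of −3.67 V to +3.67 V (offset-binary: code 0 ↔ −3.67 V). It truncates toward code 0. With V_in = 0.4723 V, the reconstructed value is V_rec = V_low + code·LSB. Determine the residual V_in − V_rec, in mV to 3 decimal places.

LSB = 7.34/2^11 = 3.584 mV.
(0.4723 − (−3.67))/0.00358398 = 1155.7807; ⌊·⌋ gives code 1155.
Code 1155 maps back to (−3.67) + 1155×0.00358398 V = 0.46950195 V.
Difference: 0.00279805 V → 2.798 mV.

2.798 mV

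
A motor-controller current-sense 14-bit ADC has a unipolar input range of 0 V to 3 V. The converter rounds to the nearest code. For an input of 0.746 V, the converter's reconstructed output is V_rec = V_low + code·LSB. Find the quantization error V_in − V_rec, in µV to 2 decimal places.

28.32 µV

Step size: 3 V ÷ 2^14 = 183.11 µV.
Scaled input = 4074.1547 LSBs, so code = 4074.
Code 4074 maps back to 0 + 4074×0.000183105 V = 0.74597168 V.
V_in − V_rec = 2.83203e-05 V = 28.32 µV.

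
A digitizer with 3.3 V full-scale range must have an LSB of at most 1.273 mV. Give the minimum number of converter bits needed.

Number of steps required ≥ 3.3 V / 1.273 mV = 2592.30.
Need 2^N ≥ 2592.30; 2^11 = 2048, 2^12 = 4096.
Minimum N = 12.

12 bits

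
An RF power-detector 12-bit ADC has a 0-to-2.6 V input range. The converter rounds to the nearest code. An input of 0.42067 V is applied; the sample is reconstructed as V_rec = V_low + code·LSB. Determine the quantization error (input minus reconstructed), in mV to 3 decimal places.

-0.180 mV

Step size: 2.6 V ÷ 2^12 = 0.635 mV.
(V_in − V_low)/LSB = (0.42067 − 0)/0.000634766 = 662.7170 → code 663 (round).
Reconstructed: 0.42084961 V.
Error = 0.42067 − 0.42084961 = -0.000179609 V = -0.180 mV.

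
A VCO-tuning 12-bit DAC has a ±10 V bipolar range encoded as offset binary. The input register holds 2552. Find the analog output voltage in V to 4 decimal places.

LSB = 20 V / 2^12 = 4.883 mV.
V_out = (−10) + 2552 × 0.00488281 V = 2.46094 V.

2.4609 V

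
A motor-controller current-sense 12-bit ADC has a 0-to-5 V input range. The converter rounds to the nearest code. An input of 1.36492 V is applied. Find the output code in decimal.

With 4096 levels over 5 V, one step is 1.221 mV.
Input sits at 1118.142 steps above V_low.
round(1118.142) = 1118.

code 1118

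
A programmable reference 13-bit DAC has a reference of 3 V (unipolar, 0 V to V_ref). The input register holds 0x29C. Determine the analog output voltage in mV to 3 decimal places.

LSB = 3 V / 2^13 = 366.21 µV.
Code 0x29C = 668 decimal.
V_out = 0 + 668 × 0.000366211 V = 0.244629 V.
= 244.629 mV.

244.629 mV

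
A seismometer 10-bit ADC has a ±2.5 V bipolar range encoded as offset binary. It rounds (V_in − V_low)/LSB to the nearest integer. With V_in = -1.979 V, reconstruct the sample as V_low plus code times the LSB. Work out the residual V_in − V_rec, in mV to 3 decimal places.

-1.461 mV

One LSB is 5 V / 1024 = 4.883 mV.
Scaled input = 106.7008 LSBs, so code = 107.
Code 107 maps back to (−2.5) + 107×0.00488281 V = -1.9775391 V.
Error = -1.979 − (−1.9775391) = -0.00146094 V = -1.461 mV.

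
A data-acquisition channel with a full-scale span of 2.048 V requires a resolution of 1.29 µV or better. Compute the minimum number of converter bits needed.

Number of steps required ≥ 2.048 V / 1.29 µV = 1587596.90.
Need 2^N ≥ 1587596.90; 2^20 = 1048576, 2^21 = 2097152.
Minimum N = 21.

21 bits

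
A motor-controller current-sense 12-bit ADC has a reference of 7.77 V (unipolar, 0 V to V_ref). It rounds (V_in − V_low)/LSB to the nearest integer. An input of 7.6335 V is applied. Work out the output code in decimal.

code 4024

LSB = 7.77 V / 4096 = 1.897 mV.
(V_in − V_low)/LSB = (7.6335 − 0) / 0.00189697 = 4024.043.
Round → code 4024.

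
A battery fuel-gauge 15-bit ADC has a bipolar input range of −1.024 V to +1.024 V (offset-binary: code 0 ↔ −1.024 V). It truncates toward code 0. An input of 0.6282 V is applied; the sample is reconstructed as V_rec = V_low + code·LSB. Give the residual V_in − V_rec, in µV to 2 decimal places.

12.50 µV

One LSB is 2.048 V / 32768 = 62.50 µV.
(0.6282 − (−1.024))/6.25e-05 = 26435.2000; ⌊·⌋ gives code 26435.
V_rec = (−1.024) + 26435·6.25e-05 = 0.6281875 V.
Difference: 1.25e-05 V → 12.50 µV.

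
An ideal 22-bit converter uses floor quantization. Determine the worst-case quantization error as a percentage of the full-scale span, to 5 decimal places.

Truncating → worst-case error = 1 LSB = V_FS/2^22, so 100/4194304 = 2.38419e-05 % of full scale.

0.00002 %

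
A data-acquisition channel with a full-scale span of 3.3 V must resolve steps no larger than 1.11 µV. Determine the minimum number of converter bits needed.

22 bits

Number of steps required ≥ 3.3 V / 1.11 µV = 2972972.97.
Need 2^N ≥ 2972972.97; 2^21 = 2097152, 2^22 = 4194304.
Minimum N = 22.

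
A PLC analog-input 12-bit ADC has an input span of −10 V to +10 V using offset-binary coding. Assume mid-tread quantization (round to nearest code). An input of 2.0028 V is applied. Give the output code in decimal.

With 4096 levels over 20 V, one step is 4.883 mV.
Input sits at 2458.173 steps above V_low.
Round → code 2458.

code 2458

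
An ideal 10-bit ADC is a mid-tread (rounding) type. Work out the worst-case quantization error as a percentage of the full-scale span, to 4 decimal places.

0.0488 %

Rounding → worst-case error = ½ LSB = V_FS/2^11, so 100/2048 = 0.0488281 % of full scale.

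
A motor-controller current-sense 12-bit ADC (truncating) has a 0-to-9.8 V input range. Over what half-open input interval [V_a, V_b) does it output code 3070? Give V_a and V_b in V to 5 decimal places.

LSB = 9.8/2^12 = 2.393 mV.
V_a = V_low + 3070·LSB = 7.34521 V; V_b = V_low + 3071·LSB = 7.34761 V.

[7.34521 V, 7.34761 V)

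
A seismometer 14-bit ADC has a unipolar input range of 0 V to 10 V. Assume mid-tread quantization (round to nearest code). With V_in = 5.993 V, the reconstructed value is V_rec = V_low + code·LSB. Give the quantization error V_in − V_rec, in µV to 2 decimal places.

Step size: 10 V ÷ 2^14 = 0.610 mV.
(5.993 − 0)/0.000610352 = 9818.9312; round gives code 9819.
V_rec = 0 + 9819·0.000610352 = 5.993042 V.
Error = 5.993 − 5.993042 = -4.19922e-05 V = -41.99 µV.

-41.99 µV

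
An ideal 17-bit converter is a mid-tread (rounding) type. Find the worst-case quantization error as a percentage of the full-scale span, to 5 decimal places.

Rounding → worst-case error = ½ LSB = V_FS/2^18, so 100/262144 = 0.00038147 % of full scale.

0.00038 %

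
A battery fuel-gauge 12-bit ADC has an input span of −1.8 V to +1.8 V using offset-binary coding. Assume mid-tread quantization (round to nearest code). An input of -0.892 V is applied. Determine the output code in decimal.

With 4096 levels over 3.6 V, one step is 0.879 mV.
Input sits at 1033.102 steps above V_low.
So the output code is 1033.

code 1033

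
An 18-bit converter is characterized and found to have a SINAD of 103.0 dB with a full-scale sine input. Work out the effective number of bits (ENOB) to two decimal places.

16.82 bits

ENOB = (SINAD − 1.76) / 6.02 = (103.0 − 1.76)/6.02 = 16.817.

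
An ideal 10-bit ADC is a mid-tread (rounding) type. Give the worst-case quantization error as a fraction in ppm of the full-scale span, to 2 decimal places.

Rounding → worst-case error = ½ LSB = V_FS/2^11, so 1e+06/2048 = 488.281 ppm of full scale.

488.28 ppm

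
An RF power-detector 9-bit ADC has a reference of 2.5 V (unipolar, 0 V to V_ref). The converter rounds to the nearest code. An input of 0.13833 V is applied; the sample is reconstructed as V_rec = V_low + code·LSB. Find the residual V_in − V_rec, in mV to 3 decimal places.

1.611 mV

One LSB is 2.5 V / 512 = 4.883 mV.
Scaled input = 28.3300 LSBs, so code = 28.
Code 28 maps back to 0 + 28×0.00488281 V = 0.13671875 V.
Difference: 0.00161125 V → 1.611 mV.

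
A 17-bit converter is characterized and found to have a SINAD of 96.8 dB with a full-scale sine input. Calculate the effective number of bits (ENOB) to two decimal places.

15.79 bits

ENOB = (SINAD − 1.76) / 6.02 = (96.8 − 1.76)/6.02 = 15.787.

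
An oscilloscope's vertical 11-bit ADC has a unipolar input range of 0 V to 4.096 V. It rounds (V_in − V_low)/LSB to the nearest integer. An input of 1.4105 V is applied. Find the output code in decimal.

code 705

LSB = 4.096 V / 2048 = 2.000 mV.
Input sits at 705.250 steps above V_low.
round(705.250) = 705.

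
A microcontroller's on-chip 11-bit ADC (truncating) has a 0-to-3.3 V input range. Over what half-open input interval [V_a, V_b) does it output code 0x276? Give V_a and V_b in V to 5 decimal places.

LSB = 3.3/2^11 = 1.611 mV.
Code 0x276 = 630 decimal.
V_a = V_low + 630·LSB = 1.01514 V; V_b = V_low + 631·LSB = 1.01675 V.

[1.01514 V, 1.01675 V)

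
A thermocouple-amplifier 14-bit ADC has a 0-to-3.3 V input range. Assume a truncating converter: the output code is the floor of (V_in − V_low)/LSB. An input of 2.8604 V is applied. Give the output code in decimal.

code 14201

Full-scale span = 3.3 V; LSB = 3.3/2^14 = 201.42 µV.
Input sits at 14201.453 steps above V_low.
⌊·⌋(14201.453) = 14201.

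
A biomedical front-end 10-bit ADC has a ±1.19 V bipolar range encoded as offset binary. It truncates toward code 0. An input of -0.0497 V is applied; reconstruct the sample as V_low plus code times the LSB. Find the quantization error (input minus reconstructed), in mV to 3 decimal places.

1.433 mV

LSB = 2.38/2^10 = 2.324 mV.
(-0.0497 − (−1.19))/0.00232422 = 490.6165; ⌊·⌋ gives code 490.
Code 490 maps back to (−1.19) + 490×0.00232422 V = -0.051132812 V.
Difference: 0.00143281 V → 1.433 mV.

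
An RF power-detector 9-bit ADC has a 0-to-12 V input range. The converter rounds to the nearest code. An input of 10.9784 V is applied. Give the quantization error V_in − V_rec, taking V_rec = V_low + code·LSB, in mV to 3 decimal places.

LSB = 12/2^9 = 23.438 mV.
(V_in − V_low)/LSB = (10.9784 − 0)/0.0234375 = 468.4117 → code 468 (round).
V_rec = 0 + 468·0.0234375 = 10.96875 V.
Error = 10.9784 − 10.96875 = 0.00965 V = 9.650 mV.

9.650 mV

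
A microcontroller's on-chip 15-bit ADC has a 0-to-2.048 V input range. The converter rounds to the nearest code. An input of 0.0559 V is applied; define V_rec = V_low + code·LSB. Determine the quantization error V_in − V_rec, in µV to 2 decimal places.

25.00 µV

LSB = 2.048/2^15 = 62.50 µV.
(V_in − V_low)/LSB = (0.0559 − 0)/6.25e-05 = 894.4000 → code 894 (round).
Code 894 maps back to 0 + 894×6.25e-05 V = 0.055875 V.
Error = 0.0559 − 0.055875 = 2.5e-05 V = 25.00 µV.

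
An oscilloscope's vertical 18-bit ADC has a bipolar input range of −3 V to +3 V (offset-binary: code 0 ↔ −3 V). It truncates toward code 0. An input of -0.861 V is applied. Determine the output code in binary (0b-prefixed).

code 0b10110110100001110 (decimal 93454)

Full-scale span = 6 V; LSB = 6/2^18 = 22.89 µV.
Input sits at 93454.336 steps above V_low.
Floor → code 93454.
In binary (0b-prefixed): 0b10110110100001110.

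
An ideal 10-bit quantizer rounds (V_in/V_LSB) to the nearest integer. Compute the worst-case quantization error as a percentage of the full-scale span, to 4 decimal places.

Rounding → worst-case error = ½ LSB = V_FS/2^11, so 100/2048 = 0.0488281 % of full scale.

0.0488 %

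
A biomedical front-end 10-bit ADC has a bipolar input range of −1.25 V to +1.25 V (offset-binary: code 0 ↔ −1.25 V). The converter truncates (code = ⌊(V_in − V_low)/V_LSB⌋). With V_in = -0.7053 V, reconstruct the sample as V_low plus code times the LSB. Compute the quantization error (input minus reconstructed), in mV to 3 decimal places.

LSB = 2.5/2^10 = 2.441 mV.
(V_in − V_low)/LSB = (-0.7053 − (−1.25))/0.00244141 = 223.1091 → code 223 (floor).
Reconstructed: -0.70556641 V.
Difference: 0.000266406 V → 0.266 mV.

0.266 mV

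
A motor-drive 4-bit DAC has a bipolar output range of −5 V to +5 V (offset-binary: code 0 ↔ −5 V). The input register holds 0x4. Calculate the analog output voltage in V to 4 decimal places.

-2.5000 V

LSB = 10 V / 2^4 = 0.6250 V.
Code 0x4 = 4 decimal.
V_out = (−5) + 4 × 0.625 V = -2.5 V.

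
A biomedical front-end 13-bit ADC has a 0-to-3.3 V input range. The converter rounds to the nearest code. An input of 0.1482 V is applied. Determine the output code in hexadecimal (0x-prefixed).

code 0x170 (decimal 368)

Full-scale span = 3.3 V; LSB = 3.3/2^13 = 402.83 µV.
(V_in − V_low)/LSB = (0.1482 − 0) / 0.000402832 = 367.895.
So the output code is 368.
In hexadecimal (0x-prefixed): 0x170.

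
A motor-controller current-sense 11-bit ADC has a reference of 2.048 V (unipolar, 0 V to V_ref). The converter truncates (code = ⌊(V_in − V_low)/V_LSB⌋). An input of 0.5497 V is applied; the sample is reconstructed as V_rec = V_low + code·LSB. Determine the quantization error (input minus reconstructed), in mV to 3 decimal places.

0.700 mV

LSB = 2.048/2^11 = 1.000 mV.
(V_in − V_low)/LSB = (0.5497 − 0)/0.001 = 549.7000 → code 549 (floor).
V_rec = 0 + 549·0.001 = 0.549 V.
V_in − V_rec = 0.0007 V = 0.700 mV.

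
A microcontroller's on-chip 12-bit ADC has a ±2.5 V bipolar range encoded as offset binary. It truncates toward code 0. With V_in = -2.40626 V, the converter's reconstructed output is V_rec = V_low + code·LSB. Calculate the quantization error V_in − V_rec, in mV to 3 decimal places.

One LSB is 5 V / 4096 = 1.221 mV.
(-2.40626 − (−2.5))/0.0012207 = 76.7918; ⌊·⌋ gives code 76.
V_rec = (−2.5) + 76·0.0012207 = -2.4072266 V.
V_in − V_rec = 0.000966562 V = 0.967 mV.

0.967 mV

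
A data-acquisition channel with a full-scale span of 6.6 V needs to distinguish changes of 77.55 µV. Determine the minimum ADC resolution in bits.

17 bits

Number of steps required ≥ 6.6 V / 77.55 µV = 85106.38.
Need 2^N ≥ 85106.38; 2^16 = 65536, 2^17 = 131072.
Minimum N = 17.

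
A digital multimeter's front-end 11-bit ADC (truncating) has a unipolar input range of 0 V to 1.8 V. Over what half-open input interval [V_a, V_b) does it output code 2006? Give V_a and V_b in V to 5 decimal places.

[1.76309 V, 1.76396 V)

LSB = 1.8/2^11 = 0.879 mV.
V_a = V_low + 2006·LSB = 1.76309 V; V_b = V_low + 2007·LSB = 1.76396 V.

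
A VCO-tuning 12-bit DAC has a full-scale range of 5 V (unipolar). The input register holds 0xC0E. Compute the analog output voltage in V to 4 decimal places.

3.7671 V

LSB = 5 V / 2^12 = 1.221 mV.
Code 0xC0E = 3086 decimal.
V_out = 0 + 3086 × 0.0012207 V = 3.76709 V.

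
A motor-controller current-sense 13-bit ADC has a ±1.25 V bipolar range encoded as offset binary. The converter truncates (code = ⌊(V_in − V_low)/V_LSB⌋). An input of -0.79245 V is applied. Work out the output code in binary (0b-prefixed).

code 0b10111011011 (decimal 1499)

Full-scale span = 2.5 V; LSB = 2.5/2^13 = 305.18 µV.
Input sits at 1499.300 steps above V_low.
Floor → code 1499.
In binary (0b-prefixed): 0b10111011011.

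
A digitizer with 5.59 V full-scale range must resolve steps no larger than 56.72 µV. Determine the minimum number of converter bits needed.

Number of steps required ≥ 5.59 V / 56.72 µV = 98554.30.
Need 2^N ≥ 98554.30; 2^16 = 65536, 2^17 = 131072.
Minimum N = 17.

17 bits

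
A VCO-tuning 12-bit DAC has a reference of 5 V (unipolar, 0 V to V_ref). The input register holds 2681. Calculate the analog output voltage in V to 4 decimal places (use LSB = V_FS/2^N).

LSB = 5 V / 2^12 = 1.221 mV.
V_out = 0 + 2681 × 0.0012207 V = 3.27271 V.

3.2727 V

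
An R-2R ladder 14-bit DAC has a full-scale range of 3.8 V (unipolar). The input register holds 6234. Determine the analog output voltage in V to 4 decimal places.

1.4459 V

LSB = 3.8 V / 2^14 = 231.93 µV.
V_out = 0 + 6234 × 0.000231934 V = 1.44587 V.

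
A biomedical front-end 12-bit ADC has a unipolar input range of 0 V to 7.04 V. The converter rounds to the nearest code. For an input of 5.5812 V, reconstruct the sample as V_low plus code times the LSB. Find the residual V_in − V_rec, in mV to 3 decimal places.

0.419 mV

Step size: 7.04 V ÷ 2^12 = 1.719 mV.
(V_in − V_low)/LSB = (5.5812 − 0)/0.00171875 = 3247.2436 → code 3247 (round).
V_rec = 0 + 3247·0.00171875 = 5.5807813 V.
Difference: 0.00041875 V → 0.419 mV.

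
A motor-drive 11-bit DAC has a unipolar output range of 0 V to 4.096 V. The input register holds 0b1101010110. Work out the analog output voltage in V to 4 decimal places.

LSB = 4.096 V / 2^11 = 2.000 mV.
Code 0b1101010110 = 854 decimal.
V_out = 0 + 854 × 0.002 V = 1.708 V.

1.7080 V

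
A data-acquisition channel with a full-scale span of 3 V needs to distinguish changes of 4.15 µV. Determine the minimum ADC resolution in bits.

20 bits

Number of steps required ≥ 3 V / 4.15 µV = 722891.57.
Need 2^N ≥ 722891.57; 2^19 = 524288, 2^20 = 1048576.
Minimum N = 20.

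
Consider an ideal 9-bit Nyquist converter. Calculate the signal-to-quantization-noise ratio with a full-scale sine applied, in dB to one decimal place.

55.9 dB

SNR ≈ 6.02·N + 1.76 dB = 6.02·9 + 1.76 = 55.94 dB.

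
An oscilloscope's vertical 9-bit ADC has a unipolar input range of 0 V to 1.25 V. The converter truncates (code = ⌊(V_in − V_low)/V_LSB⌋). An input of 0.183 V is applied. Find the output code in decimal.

LSB = 1.25 V / 512 = 2.441 mV.
(0.183 − 0) / 0.00244141 = 74.957 LSBs.
So the output code is 74.

code 74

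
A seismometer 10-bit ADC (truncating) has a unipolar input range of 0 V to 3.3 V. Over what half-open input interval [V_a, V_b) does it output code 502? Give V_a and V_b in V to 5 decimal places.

LSB = 3.3/2^10 = 3.223 mV.
V_a = V_low + 502·LSB = 1.61777 V; V_b = V_low + 503·LSB = 1.621 V.

[1.61777 V, 1.62100 V)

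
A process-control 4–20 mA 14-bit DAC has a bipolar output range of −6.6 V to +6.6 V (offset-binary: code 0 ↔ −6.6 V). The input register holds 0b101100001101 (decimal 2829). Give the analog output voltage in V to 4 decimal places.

LSB = 13.2 V / 2^14 = 0.806 mV.
Code 0b101100001101 = 2829 decimal.
V_out = (−6.6) + 2829 × 0.000805664 V = -4.32078 V.

-4.3208 V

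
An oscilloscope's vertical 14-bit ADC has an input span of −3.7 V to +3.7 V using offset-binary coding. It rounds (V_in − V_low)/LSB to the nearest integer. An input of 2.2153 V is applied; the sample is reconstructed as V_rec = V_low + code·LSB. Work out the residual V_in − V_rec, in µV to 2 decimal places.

LSB = 7.4/2^14 = 451.66 µV.
(2.2153 − (−3.7))/0.00045166 = 13096.7939; round gives code 13097.
Reconstructed: 2.2153931 V.
Difference: -9.30664e-05 V → -93.07 µV.

-93.07 µV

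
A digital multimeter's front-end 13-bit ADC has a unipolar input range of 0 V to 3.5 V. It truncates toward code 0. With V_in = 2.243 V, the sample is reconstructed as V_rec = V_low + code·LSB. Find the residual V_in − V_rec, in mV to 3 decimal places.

Step size: 3.5 V ÷ 2^13 = 427.25 µV.
Scaled input = 5249.9017 LSBs, so code = 5249.
Reconstructed: 2.2426147 V.
Error = 2.243 − 2.2426147 = 0.000385254 V = 0.385 mV.

0.385 mV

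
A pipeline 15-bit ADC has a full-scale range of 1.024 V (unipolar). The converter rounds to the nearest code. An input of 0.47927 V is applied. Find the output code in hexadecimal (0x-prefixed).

With 32768 levels over 1.024 V, one step is 31.25 µV.
Input sits at 15336.640 steps above V_low.
round(15336.640) = 15337.
In hexadecimal (0x-prefixed): 0x3BE9.

code 0x3BE9 (decimal 15337)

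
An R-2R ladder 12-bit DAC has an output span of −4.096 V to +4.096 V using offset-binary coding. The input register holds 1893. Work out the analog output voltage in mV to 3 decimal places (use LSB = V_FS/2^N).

LSB = 8.192 V / 2^12 = 2.000 mV.
V_out = (−4.096) + 1893 × 0.002 V = -0.31 V.
= -310.000 mV.

-310.000 mV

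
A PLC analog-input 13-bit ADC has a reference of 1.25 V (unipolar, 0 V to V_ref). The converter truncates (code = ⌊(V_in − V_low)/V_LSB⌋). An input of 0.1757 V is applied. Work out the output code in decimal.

LSB = 1.25 V / 8192 = 152.59 µV.
(0.1757 − 0) / 0.000152588 = 1151.468 LSBs.
So the output code is 1151.

code 1151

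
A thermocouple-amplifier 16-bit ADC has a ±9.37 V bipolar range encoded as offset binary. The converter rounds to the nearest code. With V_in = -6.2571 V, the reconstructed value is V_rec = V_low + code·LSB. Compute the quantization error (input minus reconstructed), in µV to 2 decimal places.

51.49 µV

LSB = 18.74/2^16 = 285.95 µV.
(-6.2571 − (−9.37))/0.00028595 = 10886.1801; round gives code 10886.
V_rec = (−9.37) + 10886·0.00028595 = -6.2571515 V.
Error = -6.2571 − (−6.2571515) = 5.14893e-05 V = 51.49 µV.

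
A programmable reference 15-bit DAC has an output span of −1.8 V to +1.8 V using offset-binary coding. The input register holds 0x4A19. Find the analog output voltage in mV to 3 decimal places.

283.997 mV

LSB = 3.6 V / 2^15 = 109.86 µV.
Code 0x4A19 = 18969 decimal.
V_out = (−1.8) + 18969 × 0.000109863 V = 0.283997 V.
= 283.997 mV.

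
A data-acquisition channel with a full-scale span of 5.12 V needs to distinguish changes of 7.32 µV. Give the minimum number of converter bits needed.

20 bits

Number of steps required ≥ 5.12 V / 7.32 µV = 699453.55.
Need 2^N ≥ 699453.55; 2^19 = 524288, 2^20 = 1048576.
Minimum N = 20.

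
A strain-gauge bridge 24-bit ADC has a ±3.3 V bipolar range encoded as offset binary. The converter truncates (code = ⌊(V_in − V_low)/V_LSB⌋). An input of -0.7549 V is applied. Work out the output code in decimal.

Full-scale span = 6.6 V; LSB = 6.6/2^24 = 0.39 µV.
(V_in − V_low)/LSB = (-0.7549 − (−3.3)) / 3.93391e-07 = 6469650.370.
So the output code is 6469650.

code 6469650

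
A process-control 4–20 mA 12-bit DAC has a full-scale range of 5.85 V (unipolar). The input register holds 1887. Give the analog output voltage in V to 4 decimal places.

2.6951 V

LSB = 5.85 V / 2^12 = 1.428 mV.
V_out = 0 + 1887 × 0.00142822 V = 2.69506 V.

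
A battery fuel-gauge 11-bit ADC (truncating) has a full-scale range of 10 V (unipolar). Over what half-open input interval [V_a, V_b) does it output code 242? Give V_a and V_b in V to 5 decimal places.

[1.18164 V, 1.18652 V)

LSB = 10/2^11 = 4.883 mV.
V_a = V_low + 242·LSB = 1.18164 V; V_b = V_low + 243·LSB = 1.18652 V.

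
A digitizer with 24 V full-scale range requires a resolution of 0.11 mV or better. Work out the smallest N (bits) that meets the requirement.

18 bits

Number of steps required ≥ 24 V / 0.11 mV = 218181.82.
Need 2^N ≥ 218181.82; 2^17 = 131072, 2^18 = 262144.
Minimum N = 18.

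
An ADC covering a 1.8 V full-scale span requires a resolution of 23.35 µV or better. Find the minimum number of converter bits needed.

17 bits

Number of steps required ≥ 1.8 V / 23.35 µV = 77087.79.
Need 2^N ≥ 77087.79; 2^16 = 65536, 2^17 = 131072.
Minimum N = 17.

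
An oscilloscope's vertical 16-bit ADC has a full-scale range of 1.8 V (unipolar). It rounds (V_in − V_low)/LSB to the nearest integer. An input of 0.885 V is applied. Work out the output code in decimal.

Full-scale span = 1.8 V; LSB = 1.8/2^16 = 27.47 µV.
(0.885 − 0) / 2.74658e-05 = 32221.867 LSBs.
So the output code is 32222.

code 32222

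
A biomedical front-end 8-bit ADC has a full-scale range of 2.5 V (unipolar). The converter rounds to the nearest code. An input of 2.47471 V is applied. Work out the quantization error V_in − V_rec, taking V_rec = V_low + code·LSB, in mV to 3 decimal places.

One LSB is 2.5 V / 256 = 9.766 mV.
(V_in − V_low)/LSB = (2.47471 − 0)/0.00976562 = 253.4103 → code 253 (round).
Reconstructed: 2.4707031 V.
Error = 2.47471 − 2.4707031 = 0.00400688 V = 4.007 mV.

4.007 mV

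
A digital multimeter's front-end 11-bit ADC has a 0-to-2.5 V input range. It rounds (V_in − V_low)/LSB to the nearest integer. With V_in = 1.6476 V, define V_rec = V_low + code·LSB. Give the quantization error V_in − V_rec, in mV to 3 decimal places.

-0.349 mV

One LSB is 2.5 V / 2048 = 1.221 mV.
Scaled input = 1349.7139 LSBs, so code = 1350.
Code 1350 maps back to 0 + 1350×0.0012207 V = 1.6479492 V.
Error = 1.6476 − 1.6479492 = -0.000349219 V = -0.349 mV.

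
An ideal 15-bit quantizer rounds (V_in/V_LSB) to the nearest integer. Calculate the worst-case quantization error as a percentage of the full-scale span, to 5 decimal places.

0.00153 %

Rounding → worst-case error = ½ LSB = V_FS/2^16, so 100/65536 = 0.00152588 % of full scale.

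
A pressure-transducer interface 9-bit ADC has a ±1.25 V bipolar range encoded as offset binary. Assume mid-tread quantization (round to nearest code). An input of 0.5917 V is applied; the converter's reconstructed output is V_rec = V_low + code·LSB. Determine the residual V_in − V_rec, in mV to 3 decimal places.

0.880 mV

One LSB is 2.5 V / 512 = 4.883 mV.
(V_in − V_low)/LSB = (0.5917 − (−1.25))/0.00488281 = 377.1802 → code 377 (round).
Code 377 maps back to (−1.25) + 377×0.00488281 V = 0.59082031 V.
Error = 0.5917 − 0.59082031 = 0.000879688 V = 0.880 mV.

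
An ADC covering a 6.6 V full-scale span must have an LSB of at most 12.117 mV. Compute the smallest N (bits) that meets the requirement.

Number of steps required ≥ 6.6 V / 12.117 mV = 544.69.
Need 2^N ≥ 544.69; 2^9 = 512, 2^10 = 1024.
Minimum N = 10.

10 bits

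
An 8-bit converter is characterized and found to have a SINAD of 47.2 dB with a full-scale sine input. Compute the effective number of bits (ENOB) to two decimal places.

ENOB = (SINAD − 1.76) / 6.02 = (47.2 − 1.76)/6.02 = 7.548.

7.55 bits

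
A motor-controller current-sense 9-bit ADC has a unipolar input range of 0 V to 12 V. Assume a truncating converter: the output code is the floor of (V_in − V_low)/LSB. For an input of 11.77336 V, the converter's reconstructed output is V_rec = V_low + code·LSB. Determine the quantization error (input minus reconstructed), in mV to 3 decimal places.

Step size: 12 V ÷ 2^9 = 23.438 mV.
(V_in − V_low)/LSB = (11.77336 − 0)/0.0234375 = 502.3300 → code 502 (floor).
V_rec = 0 + 502·0.0234375 = 11.765625 V.
V_in − V_rec = 0.007735 V = 7.735 mV.

7.735 mV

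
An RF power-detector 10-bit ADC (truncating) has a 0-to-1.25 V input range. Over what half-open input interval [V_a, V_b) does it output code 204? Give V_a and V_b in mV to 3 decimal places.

LSB = 1.25/2^10 = 1.221 mV.
V_a = V_low + 204·LSB = 0.249023 V; V_b = V_low + 205·LSB = 0.250244 V.

[249.023 mV, 250.244 mV)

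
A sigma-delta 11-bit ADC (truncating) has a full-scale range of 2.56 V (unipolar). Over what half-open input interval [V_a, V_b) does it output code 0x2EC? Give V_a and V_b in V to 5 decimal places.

LSB = 2.56/2^11 = 1.250 mV.
Code 0x2EC = 748 decimal.
V_a = V_low + 748·LSB = 0.935 V; V_b = V_low + 749·LSB = 0.93625 V.

[0.93500 V, 0.93625 V)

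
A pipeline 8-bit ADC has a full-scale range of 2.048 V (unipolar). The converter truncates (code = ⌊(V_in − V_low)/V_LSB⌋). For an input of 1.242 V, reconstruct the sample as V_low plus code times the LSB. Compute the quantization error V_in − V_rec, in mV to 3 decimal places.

2.000 mV

One LSB is 2.048 V / 256 = 8.000 mV.
(1.242 − 0)/0.008 = 155.2500; ⌊·⌋ gives code 155.
Reconstructed: 1.24 V.
V_in − V_rec = 0.002 V = 2.000 mV.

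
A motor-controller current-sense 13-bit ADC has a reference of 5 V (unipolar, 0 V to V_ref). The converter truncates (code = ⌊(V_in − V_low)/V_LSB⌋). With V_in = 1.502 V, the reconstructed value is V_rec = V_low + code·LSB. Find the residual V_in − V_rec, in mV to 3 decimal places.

0.535 mV

One LSB is 5 V / 8192 = 0.610 mV.
Scaled input = 2460.8768 LSBs, so code = 2460.
Code 2460 maps back to 0 + 2460×0.000610352 V = 1.5014648 V.
Error = 1.502 − 1.5014648 = 0.000535156 V = 0.535 mV.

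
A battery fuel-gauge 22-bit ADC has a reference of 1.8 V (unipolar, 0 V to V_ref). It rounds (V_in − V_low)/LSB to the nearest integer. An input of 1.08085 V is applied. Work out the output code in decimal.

Full-scale span = 1.8 V; LSB = 1.8/2^22 = 0.43 µV.
(V_in − V_low)/LSB = (1.08085 − 0) / 4.29153e-07 = 2518563.044.
round(2518563.044) = 2518563.

code 2518563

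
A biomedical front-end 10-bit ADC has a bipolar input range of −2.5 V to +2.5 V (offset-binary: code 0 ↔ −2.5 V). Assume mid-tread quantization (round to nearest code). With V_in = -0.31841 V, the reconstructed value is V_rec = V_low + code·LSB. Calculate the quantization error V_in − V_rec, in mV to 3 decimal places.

LSB = 5/2^10 = 4.883 mV.
(-0.31841 − (−2.5))/0.00488281 = 446.7896; round gives code 447.
V_rec = (−2.5) + 447·0.00488281 = -0.31738281 V.
Difference: -0.00102719 V → -1.027 mV.

-1.027 mV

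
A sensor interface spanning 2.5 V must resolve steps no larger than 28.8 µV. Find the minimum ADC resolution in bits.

Number of steps required ≥ 2.5 V / 28.8 µV = 86805.56.
Need 2^N ≥ 86805.56; 2^16 = 65536, 2^17 = 131072.
Minimum N = 17.

17 bits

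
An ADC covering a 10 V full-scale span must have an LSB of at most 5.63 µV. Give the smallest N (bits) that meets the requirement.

Number of steps required ≥ 10 V / 5.63 µV = 1776198.93.
Need 2^N ≥ 1776198.93; 2^20 = 1048576, 2^21 = 2097152.
Minimum N = 21.

21 bits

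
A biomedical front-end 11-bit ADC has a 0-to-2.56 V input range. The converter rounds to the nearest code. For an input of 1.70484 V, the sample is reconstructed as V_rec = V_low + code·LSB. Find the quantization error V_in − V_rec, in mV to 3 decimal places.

Step size: 2.56 V ÷ 2^11 = 1.250 mV.
(V_in − V_low)/LSB = (1.70484 − 0)/0.00125 = 1363.8720 → code 1364 (round).
V_rec = 0 + 1364·0.00125 = 1.705 V.
Difference: -0.00016 V → -0.160 mV.

-0.160 mV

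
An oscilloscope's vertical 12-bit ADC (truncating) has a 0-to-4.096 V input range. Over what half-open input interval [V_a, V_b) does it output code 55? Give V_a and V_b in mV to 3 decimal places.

[55.000 mV, 56.000 mV)

LSB = 4.096/2^12 = 1.000 mV.
V_a = V_low + 55·LSB = 0.055 V; V_b = V_low + 56·LSB = 0.056 V.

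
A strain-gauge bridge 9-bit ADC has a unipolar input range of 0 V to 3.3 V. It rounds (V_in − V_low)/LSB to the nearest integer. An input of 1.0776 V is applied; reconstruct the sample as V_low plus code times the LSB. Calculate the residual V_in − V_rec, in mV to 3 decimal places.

Step size: 3.3 V ÷ 2^9 = 6.445 mV.
Scaled input = 167.1913 LSBs, so code = 167.
Code 167 maps back to 0 + 167×0.00644531 V = 1.0763672 V.
Error = 1.0776 − 1.0763672 = 0.00123281 V = 1.233 mV.

1.233 mV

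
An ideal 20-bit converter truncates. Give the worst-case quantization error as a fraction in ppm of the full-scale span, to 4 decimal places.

Truncating → worst-case error = 1 LSB = V_FS/2^20, so 1e+06/1048576 = 0.953674 ppm of full scale.

0.9537 ppm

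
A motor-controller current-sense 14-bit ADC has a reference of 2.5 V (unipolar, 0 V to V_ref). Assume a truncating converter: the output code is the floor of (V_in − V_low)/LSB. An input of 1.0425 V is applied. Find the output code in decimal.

code 6832

With 16384 levels over 2.5 V, one step is 152.59 µV.
(V_in − V_low)/LSB = (1.0425 − 0) / 0.000152588 = 6832.128.
⌊·⌋(6832.128) = 6832.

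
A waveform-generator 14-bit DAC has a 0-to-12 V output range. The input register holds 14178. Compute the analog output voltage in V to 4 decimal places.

LSB = 12 V / 2^14 = 0.732 mV.
V_out = 0 + 14178 × 0.000732422 V = 10.3843 V.

10.3843 V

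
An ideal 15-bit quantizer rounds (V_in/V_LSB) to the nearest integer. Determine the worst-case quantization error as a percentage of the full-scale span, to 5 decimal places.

0.00153 %

Rounding → worst-case error = ½ LSB = V_FS/2^16, so 100/65536 = 0.00152588 % of full scale.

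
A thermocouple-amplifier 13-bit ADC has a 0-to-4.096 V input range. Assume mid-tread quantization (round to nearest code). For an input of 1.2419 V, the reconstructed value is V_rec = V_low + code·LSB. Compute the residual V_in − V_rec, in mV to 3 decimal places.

-0.100 mV

One LSB is 4.096 V / 8192 = 0.500 mV.
Scaled input = 2483.8000 LSBs, so code = 2484.
Reconstructed: 1.242 V.
V_in − V_rec = -0.0001 V = -0.100 mV.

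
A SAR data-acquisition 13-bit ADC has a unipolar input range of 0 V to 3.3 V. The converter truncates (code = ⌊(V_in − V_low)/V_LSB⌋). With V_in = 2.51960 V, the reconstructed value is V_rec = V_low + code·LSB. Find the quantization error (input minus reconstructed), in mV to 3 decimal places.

LSB = 3.3/2^13 = 402.83 µV.
(V_in − V_low)/LSB = (2.51960 − 0)/0.000402832 = 6254.7161 → code 6254 (floor).
V_rec = 0 + 6254·0.000402832 = 2.5193115 V.
Difference: 0.000288477 V → 0.288 mV.

0.288 mV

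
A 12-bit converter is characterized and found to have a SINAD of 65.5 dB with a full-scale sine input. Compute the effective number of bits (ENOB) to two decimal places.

ENOB = (SINAD − 1.76) / 6.02 = (65.5 − 1.76)/6.02 = 10.588.

10.59 bits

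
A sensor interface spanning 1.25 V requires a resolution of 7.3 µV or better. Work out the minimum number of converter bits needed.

Number of steps required ≥ 1.25 V / 7.3 µV = 171232.88.
Need 2^N ≥ 171232.88; 2^17 = 131072, 2^18 = 262144.
Minimum N = 18.

18 bits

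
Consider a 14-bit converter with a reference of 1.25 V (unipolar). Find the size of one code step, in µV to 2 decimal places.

76.29 µV

Full-scale span = 1.25 V.
LSB = 1.25 / 2^14 = 1.25 / 16384 = 7.62939e-05 V = 76.29 µV.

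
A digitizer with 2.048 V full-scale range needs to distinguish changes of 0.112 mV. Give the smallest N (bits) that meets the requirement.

Number of steps required ≥ 2.048 V / 0.112 mV = 18285.71.
Need 2^N ≥ 18285.71; 2^14 = 16384, 2^15 = 32768.
Minimum N = 15.

15 bits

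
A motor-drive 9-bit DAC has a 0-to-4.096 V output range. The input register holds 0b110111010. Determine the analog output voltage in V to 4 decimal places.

LSB = 4.096 V / 2^9 = 8.000 mV.
Code 0b110111010 = 442 decimal.
V_out = 0 + 442 × 0.008 V = 3.536 V.

3.5360 V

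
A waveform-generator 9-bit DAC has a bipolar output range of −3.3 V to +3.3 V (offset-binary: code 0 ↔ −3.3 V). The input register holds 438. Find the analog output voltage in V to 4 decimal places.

2.3461 V

LSB = 6.6 V / 2^9 = 12.891 mV.
V_out = (−3.3) + 438 × 0.0128906 V = 2.34609 V.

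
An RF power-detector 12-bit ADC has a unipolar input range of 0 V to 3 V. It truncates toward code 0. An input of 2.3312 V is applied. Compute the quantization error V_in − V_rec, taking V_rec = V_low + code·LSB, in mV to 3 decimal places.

One LSB is 3 V / 4096 = 0.732 mV.
Scaled input = 3182.8651 LSBs, so code = 3182.
Code 3182 maps back to 0 + 3182×0.000732422 V = 2.3305664 V.
V_in − V_rec = 0.000633594 V = 0.634 mV.

0.634 mV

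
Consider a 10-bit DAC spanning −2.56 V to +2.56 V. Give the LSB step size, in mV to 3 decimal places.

5.000 mV

Full-scale span = 5.12 V.
LSB = 5.12 / 2^10 = 5.12 / 1024 = 0.005 V = 5.000 mV.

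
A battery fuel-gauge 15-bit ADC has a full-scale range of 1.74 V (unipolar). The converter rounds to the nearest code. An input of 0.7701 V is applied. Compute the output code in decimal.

code 14503

Full-scale span = 1.74 V; LSB = 1.74/2^15 = 53.10 µV.
Input sits at 14502.665 steps above V_low.
round(14502.665) = 14503.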